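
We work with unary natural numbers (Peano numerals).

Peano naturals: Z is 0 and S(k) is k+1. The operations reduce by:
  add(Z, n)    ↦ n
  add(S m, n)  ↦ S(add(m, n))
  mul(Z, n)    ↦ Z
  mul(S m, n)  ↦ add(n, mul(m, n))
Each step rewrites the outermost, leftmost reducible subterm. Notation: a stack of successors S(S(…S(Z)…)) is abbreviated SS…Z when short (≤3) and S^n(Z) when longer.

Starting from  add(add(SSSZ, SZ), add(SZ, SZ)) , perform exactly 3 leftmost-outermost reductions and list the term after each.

Answer: after 3 steps: S(add(S(add(SZ, SZ)), add(SZ, SZ)))

Working:
  start: add(add(SSSZ, SZ), add(SZ, SZ))
  →1  add(S(add(SSZ, SZ)), add(SZ, SZ))
  →2  S(add(add(SSZ, SZ), add(SZ, SZ)))
  →3  S(add(S(add(SZ, SZ)), add(SZ, SZ)))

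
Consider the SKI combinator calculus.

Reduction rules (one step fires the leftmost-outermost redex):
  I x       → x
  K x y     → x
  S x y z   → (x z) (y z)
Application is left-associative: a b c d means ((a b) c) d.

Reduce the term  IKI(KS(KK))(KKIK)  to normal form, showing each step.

Answer: normal form = KK  (in 4 steps)

Working:
  start: IKI(KS(KK))(KKIK)
  →1  KI(KS(KK))(KKIK)
  →2  I(KKIK)
  →3  KKIK
  →4  KK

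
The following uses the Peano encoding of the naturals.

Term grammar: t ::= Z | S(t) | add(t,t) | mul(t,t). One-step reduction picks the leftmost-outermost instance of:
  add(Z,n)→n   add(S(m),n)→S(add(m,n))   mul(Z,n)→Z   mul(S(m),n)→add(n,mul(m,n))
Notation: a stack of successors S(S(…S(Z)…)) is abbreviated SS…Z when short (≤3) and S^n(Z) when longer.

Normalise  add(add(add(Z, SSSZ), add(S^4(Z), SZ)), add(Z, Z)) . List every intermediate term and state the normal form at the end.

  start: add(add(add(Z, SSSZ), add(S^4(Z), SZ)), add(Z, Z))
  [1] add(add(SSSZ, add(S^4(Z), SZ)), add(Z, Z))
  [2] add(S(add(SSZ, add(S^4(Z), SZ))), add(Z, Z))
  [3] S(add(add(SSZ, add(S^4(Z), SZ)), add(Z, Z)))
  [4] S(add(S(add(SZ, add(S^4(Z), SZ))), add(Z, Z)))
  [5] S(S(add(add(SZ, add(S^4(Z), SZ)), add(Z, Z))))
  [6] S(S(add(S(add(Z, add(S^4(Z), SZ))), add(Z, Z))))
  [7] S(S(S(add(add(Z, add(S^4(Z), SZ)), add(Z, Z)))))
  [8] S(S(S(add(add(S^4(Z), SZ), add(Z, Z)))))
  [9] S(S(S(add(S(add(SSSZ, SZ)), add(Z, Z)))))
  [10] S(S(S(S(add(add(SSSZ, SZ), add(Z, Z))))))
  [11] S(S(S(S(add(S(add(SSZ, SZ)), add(Z, Z))))))
  [12] S(S(S(S(S(add(add(SSZ, SZ), add(Z, Z)))))))
  [13] S(S(S(S(S(add(S(add(SZ, SZ)), add(Z, Z)))))))
  [14] S(S(S(S(S(S(add(add(SZ, SZ), add(Z, Z))))))))
  [15] S(S(S(S(S(S(add(S(add(Z, SZ)), add(Z, Z))))))))
  [16] S(S(S(S(S(S(S(add(add(Z, SZ), add(Z, Z)))))))))
  [17] S(S(S(S(S(S(S(add(SZ, add(Z, Z)))))))))
  [18] S(S(S(S(S(S(S(S(add(Z, add(Z, Z))))))))))
  [19] S(S(S(S(S(S(S(S(add(Z, Z)))))))))
  [20] S^8(Z)

Answer: normal form = S^8(Z)  (in 20 steps)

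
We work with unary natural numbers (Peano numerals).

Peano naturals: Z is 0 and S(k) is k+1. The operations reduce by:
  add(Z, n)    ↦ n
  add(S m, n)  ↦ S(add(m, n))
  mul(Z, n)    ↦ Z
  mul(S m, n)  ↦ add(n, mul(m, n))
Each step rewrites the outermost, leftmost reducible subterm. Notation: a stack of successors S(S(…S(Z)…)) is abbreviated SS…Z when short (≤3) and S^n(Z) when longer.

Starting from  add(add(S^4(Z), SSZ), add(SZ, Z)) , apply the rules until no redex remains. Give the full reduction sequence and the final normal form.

  start: add(add(S^4(Z), SSZ), add(SZ, Z))
  [1] add(S(add(SSSZ, SSZ)), add(SZ, Z))
  [2] S(add(add(SSSZ, SSZ), add(SZ, Z)))
  [3] S(add(S(add(SSZ, SSZ)), add(SZ, Z)))
  [4] S(S(add(add(SSZ, SSZ), add(SZ, Z))))
  [5] S(S(add(S(add(SZ, SSZ)), add(SZ, Z))))
  [6] S(S(S(add(add(SZ, SSZ), add(SZ, Z)))))
  [7] S(S(S(add(S(add(Z, SSZ)), add(SZ, Z)))))
  [8] S(S(S(S(add(add(Z, SSZ), add(SZ, Z))))))
  [9] S(S(S(S(add(SSZ, add(SZ, Z))))))
  [10] S(S(S(S(S(add(SZ, add(SZ, Z)))))))
  [11] S(S(S(S(S(S(add(Z, add(SZ, Z))))))))
  [12] S(S(S(S(S(S(add(SZ, Z)))))))
  [13] S(S(S(S(S(S(S(add(Z, Z))))))))
  [14] S^7(Z)

Answer: normal form = S^7(Z)  (in 14 steps)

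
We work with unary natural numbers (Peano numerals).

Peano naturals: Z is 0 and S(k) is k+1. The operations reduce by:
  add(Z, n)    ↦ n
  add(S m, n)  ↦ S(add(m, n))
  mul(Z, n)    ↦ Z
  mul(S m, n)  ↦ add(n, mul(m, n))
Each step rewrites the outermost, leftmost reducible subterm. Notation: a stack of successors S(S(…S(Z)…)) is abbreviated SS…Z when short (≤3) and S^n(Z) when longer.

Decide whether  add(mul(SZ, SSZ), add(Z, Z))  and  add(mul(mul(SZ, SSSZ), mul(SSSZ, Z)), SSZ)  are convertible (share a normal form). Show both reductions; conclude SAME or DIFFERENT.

Term A:
  start: add(mul(SZ, SSZ), add(Z, Z))
  [1] add(add(SSZ, mul(Z, SSZ)), add(Z, Z))
  [2] add(S(add(SZ, mul(Z, SSZ))), add(Z, Z))
  [3] S(add(add(SZ, mul(Z, SSZ)), add(Z, Z)))
  [4] S(add(S(add(Z, mul(Z, SSZ))), add(Z, Z)))
  [5] S(S(add(add(Z, mul(Z, SSZ)), add(Z, Z))))
  [6] S(S(add(mul(Z, SSZ), add(Z, Z))))
  [7] S(S(add(Z, add(Z, Z))))
  [8] S(S(add(Z, Z)))
  [9] SSZ

Term B:
  start: add(mul(mul(SZ, SSSZ), mul(SSSZ, Z)), SSZ)
  [1] add(mul(add(SSSZ, mul(Z, SSSZ)), mul(SSSZ, Z)), SSZ)
  [2] add(mul(S(add(SSZ, mul(Z, SSSZ))), mul(SSSZ, Z)), SSZ)
  [3] add(add(mul(SSSZ, Z), mul(add(SSZ, mul(Z, SSSZ)), mul(SSSZ, Z))), SSZ)
  [4] add(add(add(Z, mul(SSZ, Z)), mul(add(SSZ, mul(Z, SSSZ)), mul(SSSZ, Z))), SSZ)
  [5] add(add(mul(SSZ, Z), mul(add(SSZ, mul(Z, SSSZ)), mul(SSSZ, Z))), SSZ)
  [6] add(add(add(Z, mul(SZ, Z)), mul(add(SSZ, mul(Z, SSSZ)), mul(SSSZ, Z))), SSZ)
  [7] add(add(mul(SZ, Z), mul(add(SSZ, mul(Z, SSSZ)), mul(SSSZ, Z))), SSZ)
  [8] add(add(add(Z, mul(Z, Z)), mul(add(SSZ, mul(Z, SSSZ)), mul(SSSZ, Z))), SSZ)
  [9] add(add(mul(Z, Z), mul(add(SSZ, mul(Z, SSSZ)), mul(SSSZ, Z))), SSZ)
  [10] add(add(Z, mul(add(SSZ, mul(Z, SSSZ)), mul(SSSZ, Z))), SSZ)
  [11] add(mul(add(SSZ, mul(Z, SSSZ)), mul(SSSZ, Z)), SSZ)
  [12] add(mul(S(add(SZ, mul(Z, SSSZ))), mul(SSSZ, Z)), SSZ)
  [13] add(add(mul(SSSZ, Z), mul(add(SZ, mul(Z, SSSZ)), mul(SSSZ, Z))), SSZ)
  [14] add(add(add(Z, mul(SSZ, Z)), mul(add(SZ, mul(Z, SSSZ)), mul(SSSZ, Z))), SSZ)
  [15] add(add(mul(SSZ, Z), mul(add(SZ, mul(Z, SSSZ)), mul(SSSZ, Z))), SSZ)
  [16] add(add(add(Z, mul(SZ, Z)), mul(add(SZ, mul(Z, SSSZ)), mul(SSSZ, Z))), SSZ)
  [17] add(add(mul(SZ, Z), mul(add(SZ, mul(Z, SSSZ)), mul(SSSZ, Z))), SSZ)
  [18] add(add(add(Z, mul(Z, Z)), mul(add(SZ, mul(Z, SSSZ)), mul(SSSZ, Z))), SSZ)
  [19] add(add(mul(Z, Z), mul(add(SZ, mul(Z, SSSZ)), mul(SSSZ, Z))), SSZ)
  [20] add(add(Z, mul(add(SZ, mul(Z, SSSZ)), mul(SSSZ, Z))), SSZ)
  [21] add(mul(add(SZ, mul(Z, SSSZ)), mul(SSSZ, Z)), SSZ)
  [22] add(mul(S(add(Z, mul(Z, SSSZ))), mul(SSSZ, Z)), SSZ)
  [23] add(add(mul(SSSZ, Z), mul(add(Z, mul(Z, SSSZ)), mul(SSSZ, Z))), SSZ)
  [24] add(add(add(Z, mul(SSZ, Z)), mul(add(Z, mul(Z, SSSZ)), mul(SSSZ, Z))), SSZ)
  [25] add(add(mul(SSZ, Z), mul(add(Z, mul(Z, SSSZ)), mul(SSSZ, Z))), SSZ)
  [26] add(add(add(Z, mul(SZ, Z)), mul(add(Z, mul(Z, SSSZ)), mul(SSSZ, Z))), SSZ)
  [27] add(add(mul(SZ, Z), mul(add(Z, mul(Z, SSSZ)), mul(SSSZ, Z))), SSZ)
  [28] add(add(add(Z, mul(Z, Z)), mul(add(Z, mul(Z, SSSZ)), mul(SSSZ, Z))), SSZ)
  [29] add(add(mul(Z, Z), mul(add(Z, mul(Z, SSSZ)), mul(SSSZ, Z))), SSZ)
  [30] add(add(Z, mul(add(Z, mul(Z, SSSZ)), mul(SSSZ, Z))), SSZ)
  [31] add(mul(add(Z, mul(Z, SSSZ)), mul(SSSZ, Z)), SSZ)
  [32] add(mul(mul(Z, SSSZ), mul(SSSZ, Z)), SSZ)
  [33] add(mul(Z, mul(SSSZ, Z)), SSZ)
  [34] add(Z, SSZ)
  [35] SSZ

Answer: SAME — A ⇓ SSZ, B ⇓ SSZ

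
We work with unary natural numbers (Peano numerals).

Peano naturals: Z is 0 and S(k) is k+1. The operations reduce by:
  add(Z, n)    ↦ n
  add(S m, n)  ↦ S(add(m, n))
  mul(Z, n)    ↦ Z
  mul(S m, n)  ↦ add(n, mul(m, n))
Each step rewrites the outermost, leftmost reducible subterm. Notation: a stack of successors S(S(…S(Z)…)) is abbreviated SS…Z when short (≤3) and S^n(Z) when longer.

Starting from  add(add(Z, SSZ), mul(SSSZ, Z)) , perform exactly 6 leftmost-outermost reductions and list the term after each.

Answer: after 6 steps: S(S(mul(SSZ, Z)))

Reduction:
  start: add(add(Z, SSZ), mul(SSSZ, Z))
  [1] add(SSZ, mul(SSSZ, Z))
  [2] S(add(SZ, mul(SSSZ, Z)))
  [3] S(S(add(Z, mul(SSSZ, Z))))
  [4] S(S(mul(SSSZ, Z)))
  [5] S(S(add(Z, mul(SSZ, Z))))
  [6] S(S(mul(SSZ, Z)))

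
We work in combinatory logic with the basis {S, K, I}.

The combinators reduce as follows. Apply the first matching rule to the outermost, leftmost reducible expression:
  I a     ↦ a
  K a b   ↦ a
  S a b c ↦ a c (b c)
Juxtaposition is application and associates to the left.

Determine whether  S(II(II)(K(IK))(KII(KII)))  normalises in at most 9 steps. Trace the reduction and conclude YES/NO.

  start: S(II(II)(K(IK))(KII(KII)))
  [1] S(I(II)(K(IK))(KII(KII)))
  [2] S(II(K(IK))(KII(KII)))
  [3] S(I(K(IK))(KII(KII)))
  [4] S(K(IK)(KII(KII)))
  [5] S(IK)
  [6] SK

Answer: YES — reaches normal form SK in 6 ≤ 9 steps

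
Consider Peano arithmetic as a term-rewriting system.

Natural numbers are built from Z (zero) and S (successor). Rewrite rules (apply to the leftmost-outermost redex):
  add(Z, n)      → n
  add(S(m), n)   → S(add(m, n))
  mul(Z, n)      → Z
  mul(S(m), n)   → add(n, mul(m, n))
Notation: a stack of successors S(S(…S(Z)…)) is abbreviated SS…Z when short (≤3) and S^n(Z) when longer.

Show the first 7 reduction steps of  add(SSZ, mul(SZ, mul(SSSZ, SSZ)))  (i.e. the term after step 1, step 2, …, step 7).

Answer: after 7 steps: S(S(S(add(add(SZ, mul(SSZ, SSZ)), mul(Z, mul(SSSZ, SSZ))))))

Working:
  start: add(SSZ, mul(SZ, mul(SSSZ, SSZ)))
  →1  S(add(SZ, mul(SZ, mul(SSSZ, SSZ))))
  →2  S(S(add(Z, mul(SZ, mul(SSSZ, SSZ)))))
  →3  S(S(mul(SZ, mul(SSSZ, SSZ))))
  →4  S(S(add(mul(SSSZ, SSZ), mul(Z, mul(SSSZ, SSZ)))))
  →5  S(S(add(add(SSZ, mul(SSZ, SSZ)), mul(Z, mul(SSSZ, SSZ)))))
  →6  S(S(add(S(add(SZ, mul(SSZ, SSZ))), mul(Z, mul(SSSZ, SSZ)))))
  →7  S(S(S(add(add(SZ, mul(SSZ, SSZ)), mul(Z, mul(SSSZ, SSZ))))))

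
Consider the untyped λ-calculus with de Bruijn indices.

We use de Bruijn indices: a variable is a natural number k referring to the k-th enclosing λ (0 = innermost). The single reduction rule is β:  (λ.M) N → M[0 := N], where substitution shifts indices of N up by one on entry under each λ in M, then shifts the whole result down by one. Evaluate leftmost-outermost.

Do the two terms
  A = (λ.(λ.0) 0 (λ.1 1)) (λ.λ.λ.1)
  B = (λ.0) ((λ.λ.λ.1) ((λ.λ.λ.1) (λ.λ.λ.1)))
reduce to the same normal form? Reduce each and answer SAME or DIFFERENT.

Answer: SAME — A ⇓ λ.λ.1, B ⇓ λ.λ.1

Derivation:
Term A:
  start: (λ.(λ.0) 0 (λ.1 1)) (λ.λ.λ.1)
  [1] (λ.0) (λ.λ.λ.1) (λ.(λ.λ.λ.1) (λ.λ.λ.1))
  [2] (λ.λ.λ.1) (λ.(λ.λ.λ.1) (λ.λ.λ.1))
  [3] λ.λ.1

Term B:
  start: (λ.0) ((λ.λ.λ.1) ((λ.λ.λ.1) (λ.λ.λ.1)))
  [1] (λ.λ.λ.1) ((λ.λ.λ.1) (λ.λ.λ.1))
  [2] λ.λ.1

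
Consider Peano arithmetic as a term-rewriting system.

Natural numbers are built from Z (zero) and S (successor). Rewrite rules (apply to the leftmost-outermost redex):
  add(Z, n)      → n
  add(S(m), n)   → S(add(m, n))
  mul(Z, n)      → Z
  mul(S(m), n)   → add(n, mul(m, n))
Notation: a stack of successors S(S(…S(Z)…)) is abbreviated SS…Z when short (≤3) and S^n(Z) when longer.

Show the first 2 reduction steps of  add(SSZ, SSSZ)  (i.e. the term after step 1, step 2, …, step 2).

Answer: after 2 steps: S(S(add(Z, SSSZ)))

Derivation:
  start: add(SSZ, SSSZ)
  [1] S(add(SZ, SSSZ))
  [2] S(S(add(Z, SSSZ)))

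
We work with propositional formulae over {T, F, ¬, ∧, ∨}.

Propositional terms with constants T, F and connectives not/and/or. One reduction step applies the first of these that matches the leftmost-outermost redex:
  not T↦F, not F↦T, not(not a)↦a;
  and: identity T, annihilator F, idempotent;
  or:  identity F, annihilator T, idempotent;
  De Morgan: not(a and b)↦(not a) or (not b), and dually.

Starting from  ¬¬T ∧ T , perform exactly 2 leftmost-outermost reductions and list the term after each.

Answer: after 2 steps: T

Working:
  start: ¬¬T ∧ T
  step 1: ¬¬T
  step 2: T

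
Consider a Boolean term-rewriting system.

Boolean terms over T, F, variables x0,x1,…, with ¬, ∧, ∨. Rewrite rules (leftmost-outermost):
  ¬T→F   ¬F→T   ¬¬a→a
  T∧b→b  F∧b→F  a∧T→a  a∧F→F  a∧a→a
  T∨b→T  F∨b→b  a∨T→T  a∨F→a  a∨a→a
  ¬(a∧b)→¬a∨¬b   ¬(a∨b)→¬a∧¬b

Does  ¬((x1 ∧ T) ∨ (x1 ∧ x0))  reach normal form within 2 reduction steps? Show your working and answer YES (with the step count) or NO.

Answer: NO — after 2 steps the term is (¬x1 ∨ ¬T) ∧ ¬(x1 ∧ x0), not yet normal

Reduction:
  start: ¬((x1 ∧ T) ∨ (x1 ∧ x0))
  [1] ¬(x1 ∧ T) ∧ ¬(x1 ∧ x0)
  [2] (¬x1 ∨ ¬T) ∧ ¬(x1 ∧ x0)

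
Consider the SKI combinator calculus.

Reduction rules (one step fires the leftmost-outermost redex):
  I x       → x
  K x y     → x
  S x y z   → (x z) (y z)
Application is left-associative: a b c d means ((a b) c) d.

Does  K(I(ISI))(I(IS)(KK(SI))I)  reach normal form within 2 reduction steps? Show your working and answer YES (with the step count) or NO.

Answer: NO — after 2 steps the term is ISI, not yet normal

Working:
  start: K(I(ISI))(I(IS)(KK(SI))I)
  [1] I(ISI)
  [2] ISI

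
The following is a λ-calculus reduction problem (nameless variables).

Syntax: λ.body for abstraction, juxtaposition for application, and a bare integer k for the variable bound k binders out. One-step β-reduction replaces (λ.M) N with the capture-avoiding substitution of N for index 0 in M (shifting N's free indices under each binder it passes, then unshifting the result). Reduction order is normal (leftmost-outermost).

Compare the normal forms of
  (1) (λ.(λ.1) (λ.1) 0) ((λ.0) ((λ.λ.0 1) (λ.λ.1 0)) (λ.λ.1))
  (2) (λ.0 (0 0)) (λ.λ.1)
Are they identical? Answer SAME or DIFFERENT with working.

Term A:
  start: (λ.(λ.1) (λ.1) 0) ((λ.0) ((λ.λ.0 1) (λ.λ.1 0)) (λ.λ.1))
  step 1: (λ.(λ.0) ((λ.λ.0 1) (λ.λ.1 0)) (λ.λ.1)) (λ.(λ.0) ((λ.λ.0 1) (λ.λ.1 0)) (λ.λ.1)) ((λ.0) ((λ.λ.0 1) (λ.λ.1 0)) (λ.λ.1))
  step 2: (λ.0) ((λ.λ.0 1) (λ.λ.1 0)) (λ.λ.1) ((λ.0) ((λ.λ.0 1) (λ.λ.1 0)) (λ.λ.1))
  step 3: (λ.λ.0 1) (λ.λ.1 0) (λ.λ.1) ((λ.0) ((λ.λ.0 1) (λ.λ.1 0)) (λ.λ.1))
  step 4: (λ.0 (λ.λ.1 0)) (λ.λ.1) ((λ.0) ((λ.λ.0 1) (λ.λ.1 0)) (λ.λ.1))
  step 5: (λ.λ.1) (λ.λ.1 0) ((λ.0) ((λ.λ.0 1) (λ.λ.1 0)) (λ.λ.1))
  step 6: (λ.λ.λ.1 0) ((λ.0) ((λ.λ.0 1) (λ.λ.1 0)) (λ.λ.1))
  step 7: λ.λ.1 0

Term B:
  start: (λ.0 (0 0)) (λ.λ.1)
  step 1: (λ.λ.1) ((λ.λ.1) (λ.λ.1))
  step 2: λ.(λ.λ.1) (λ.λ.1)
  step 3: λ.λ.λ.λ.1

Answer: DIFFERENT — A ⇓ λ.λ.1 0, B ⇓ λ.λ.λ.λ.1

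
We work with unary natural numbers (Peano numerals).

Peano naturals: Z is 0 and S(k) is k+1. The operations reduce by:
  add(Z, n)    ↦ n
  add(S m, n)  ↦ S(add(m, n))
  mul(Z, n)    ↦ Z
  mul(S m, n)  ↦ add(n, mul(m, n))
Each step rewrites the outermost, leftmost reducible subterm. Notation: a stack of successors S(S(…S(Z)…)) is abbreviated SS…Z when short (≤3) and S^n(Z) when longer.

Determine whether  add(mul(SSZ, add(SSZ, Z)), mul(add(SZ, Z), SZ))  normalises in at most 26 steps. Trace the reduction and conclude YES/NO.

  start: add(mul(SSZ, add(SSZ, Z)), mul(add(SZ, Z), SZ))
  step 1: add(add(add(SSZ, Z), mul(SZ, add(SSZ, Z))), mul(add(SZ, Z), SZ))
  step 2: add(add(S(add(SZ, Z)), mul(SZ, add(SSZ, Z))), mul(add(SZ, Z), SZ))
  step 3: add(S(add(add(SZ, Z), mul(SZ, add(SSZ, Z)))), mul(add(SZ, Z), SZ))
  step 4: S(add(add(add(SZ, Z), mul(SZ, add(SSZ, Z))), mul(add(SZ, Z), SZ)))
  step 5: S(add(add(S(add(Z, Z)), mul(SZ, add(SSZ, Z))), mul(add(SZ, Z), SZ)))
  step 6: S(add(S(add(add(Z, Z), mul(SZ, add(SSZ, Z)))), mul(add(SZ, Z), SZ)))
  step 7: S(S(add(add(add(Z, Z), mul(SZ, add(SSZ, Z))), mul(add(SZ, Z), SZ))))
  step 8: S(S(add(add(Z, mul(SZ, add(SSZ, Z))), mul(add(SZ, Z), SZ))))
  step 9: S(S(add(mul(SZ, add(SSZ, Z)), mul(add(SZ, Z), SZ))))
  step 10: S(S(add(add(add(SSZ, Z), mul(Z, add(SSZ, Z))), mul(add(SZ, Z), SZ))))
  step 11: S(S(add(add(S(add(SZ, Z)), mul(Z, add(SSZ, Z))), mul(add(SZ, Z), SZ))))
  step 12: S(S(add(S(add(add(SZ, Z), mul(Z, add(SSZ, Z)))), mul(add(SZ, Z), SZ))))
  step 13: S(S(S(add(add(add(SZ, Z), mul(Z, add(SSZ, Z))), mul(add(SZ, Z), SZ)))))
  step 14: S(S(S(add(add(S(add(Z, Z)), mul(Z, add(SSZ, Z))), mul(add(SZ, Z), SZ)))))
  step 15: S(S(S(add(S(add(add(Z, Z), mul(Z, add(SSZ, Z)))), mul(add(SZ, Z), SZ)))))
  step 16: S(S(S(S(add(add(add(Z, Z), mul(Z, add(SSZ, Z))), mul(add(SZ, Z), SZ))))))
  step 17: S(S(S(S(add(add(Z, mul(Z, add(SSZ, Z))), mul(add(SZ, Z), SZ))))))
  step 18: S(S(S(S(add(mul(Z, add(SSZ, Z)), mul(add(SZ, Z), SZ))))))
  step 19: S(S(S(S(add(Z, mul(add(SZ, Z), SZ))))))
  step 20: S(S(S(S(mul(add(SZ, Z), SZ)))))
  step 21: S(S(S(S(mul(S(add(Z, Z)), SZ)))))
  step 22: S(S(S(S(add(SZ, mul(add(Z, Z), SZ))))))
  step 23: S(S(S(S(S(add(Z, mul(add(Z, Z), SZ)))))))
  step 24: S(S(S(S(S(mul(add(Z, Z), SZ))))))
  step 25: S(S(S(S(S(mul(Z, SZ))))))
  step 26: S^5(Z)

Answer: YES — reaches normal form S^5(Z) in 26 ≤ 26 steps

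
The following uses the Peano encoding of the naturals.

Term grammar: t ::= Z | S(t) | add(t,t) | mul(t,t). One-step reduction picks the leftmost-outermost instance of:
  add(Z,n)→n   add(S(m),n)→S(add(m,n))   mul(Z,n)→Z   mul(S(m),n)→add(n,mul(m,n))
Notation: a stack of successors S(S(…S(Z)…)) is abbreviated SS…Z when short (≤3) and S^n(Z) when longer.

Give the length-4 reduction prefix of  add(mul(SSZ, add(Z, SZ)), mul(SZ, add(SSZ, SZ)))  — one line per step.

  start: add(mul(SSZ, add(Z, SZ)), mul(SZ, add(SSZ, SZ)))
  →1  add(add(add(Z, SZ), mul(SZ, add(Z, SZ))), mul(SZ, add(SSZ, SZ)))
  →2  add(add(SZ, mul(SZ, add(Z, SZ))), mul(SZ, add(SSZ, SZ)))
  →3  add(S(add(Z, mul(SZ, add(Z, SZ)))), mul(SZ, add(SSZ, SZ)))
  →4  S(add(add(Z, mul(SZ, add(Z, SZ))), mul(SZ, add(SSZ, SZ))))

Answer: after 4 steps: S(add(add(Z, mul(SZ, add(Z, SZ))), mul(SZ, add(SSZ, SZ))))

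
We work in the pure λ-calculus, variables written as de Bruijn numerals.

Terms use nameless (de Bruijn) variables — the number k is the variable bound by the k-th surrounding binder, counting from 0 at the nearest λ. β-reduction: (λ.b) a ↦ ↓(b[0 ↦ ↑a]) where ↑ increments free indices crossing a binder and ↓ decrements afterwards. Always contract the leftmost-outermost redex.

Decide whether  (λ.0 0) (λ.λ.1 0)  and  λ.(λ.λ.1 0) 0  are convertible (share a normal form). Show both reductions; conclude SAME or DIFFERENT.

Term A:
  start: (λ.0 0) (λ.λ.1 0)
  →1  (λ.λ.1 0) (λ.λ.1 0)
  →2  λ.(λ.λ.1 0) 0
  →3  λ.λ.1 0

Term B:
  start: λ.(λ.λ.1 0) 0
  →1  λ.λ.1 0

Answer: SAME — A ⇓ λ.λ.1 0, B ⇓ λ.λ.1 0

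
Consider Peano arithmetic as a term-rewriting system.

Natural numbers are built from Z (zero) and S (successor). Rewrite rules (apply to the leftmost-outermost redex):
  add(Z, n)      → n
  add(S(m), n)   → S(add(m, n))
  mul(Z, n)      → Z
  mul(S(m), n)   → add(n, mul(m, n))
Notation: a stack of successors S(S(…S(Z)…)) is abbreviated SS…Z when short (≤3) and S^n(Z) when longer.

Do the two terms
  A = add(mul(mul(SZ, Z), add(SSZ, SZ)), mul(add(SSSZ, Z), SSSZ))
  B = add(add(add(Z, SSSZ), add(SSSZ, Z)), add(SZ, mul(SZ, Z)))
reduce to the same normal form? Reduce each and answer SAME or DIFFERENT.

Answer: DIFFERENT — A ⇓ S^9(Z), B ⇓ S^7(Z)

Derivation:
Term A:
  start: add(mul(mul(SZ, Z), add(SSZ, SZ)), mul(add(SSSZ, Z), SSSZ))
  [1] add(mul(add(Z, mul(Z, Z)), add(SSZ, SZ)), mul(add(SSSZ, Z), SSSZ))
  [2] add(mul(mul(Z, Z), add(SSZ, SZ)), mul(add(SSSZ, Z), SSSZ))
  [3] add(mul(Z, add(SSZ, SZ)), mul(add(SSSZ, Z), SSSZ))
  [4] add(Z, mul(add(SSSZ, Z), SSSZ))
  [5] mul(add(SSSZ, Z), SSSZ)
  [6] mul(S(add(SSZ, Z)), SSSZ)
  [7] add(SSSZ, mul(add(SSZ, Z), SSSZ))
  [8] S(add(SSZ, mul(add(SSZ, Z), SSSZ)))
  [9] S(S(add(SZ, mul(add(SSZ, Z), SSSZ))))
  [10] S(S(S(add(Z, mul(add(SSZ, Z), SSSZ)))))
  [11] S(S(S(mul(add(SSZ, Z), SSSZ))))
  [12] S(S(S(mul(S(add(SZ, Z)), SSSZ))))
  [13] S(S(S(add(SSSZ, mul(add(SZ, Z), SSSZ)))))
  [14] S(S(S(S(add(SSZ, mul(add(SZ, Z), SSSZ))))))
  [15] S(S(S(S(S(add(SZ, mul(add(SZ, Z), SSSZ)))))))
  [16] S(S(S(S(S(S(add(Z, mul(add(SZ, Z), SSSZ))))))))
  [17] S(S(S(S(S(S(mul(add(SZ, Z), SSSZ)))))))
  [18] S(S(S(S(S(S(mul(S(add(Z, Z)), SSSZ)))))))
  [19] S(S(S(S(S(S(add(SSSZ, mul(add(Z, Z), SSSZ))))))))
  [20] S(S(S(S(S(S(S(add(SSZ, mul(add(Z, Z), SSSZ)))))))))
  [21] S(S(S(S(S(S(S(S(add(SZ, mul(add(Z, Z), SSSZ))))))))))
  [22] S(S(S(S(S(S(S(S(S(add(Z, mul(add(Z, Z), SSSZ)))))))))))
  [23] S(S(S(S(S(S(S(S(S(mul(add(Z, Z), SSSZ))))))))))
  [24] S(S(S(S(S(S(S(S(S(mul(Z, SSSZ))))))))))
  [25] S^9(Z)

Term B:
  start: add(add(add(Z, SSSZ), add(SSSZ, Z)), add(SZ, mul(SZ, Z)))
  [1] add(add(SSSZ, add(SSSZ, Z)), add(SZ, mul(SZ, Z)))
  [2] add(S(add(SSZ, add(SSSZ, Z))), add(SZ, mul(SZ, Z)))
  [3] S(add(add(SSZ, add(SSSZ, Z)), add(SZ, mul(SZ, Z))))
  [4] S(add(S(add(SZ, add(SSSZ, Z))), add(SZ, mul(SZ, Z))))
  [5] S(S(add(add(SZ, add(SSSZ, Z)), add(SZ, mul(SZ, Z)))))
  [6] S(S(add(S(add(Z, add(SSSZ, Z))), add(SZ, mul(SZ, Z)))))
  [7] S(S(S(add(add(Z, add(SSSZ, Z)), add(SZ, mul(SZ, Z))))))
  [8] S(S(S(add(add(SSSZ, Z), add(SZ, mul(SZ, Z))))))
  [9] S(S(S(add(S(add(SSZ, Z)), add(SZ, mul(SZ, Z))))))
  [10] S(S(S(S(add(add(SSZ, Z), add(SZ, mul(SZ, Z)))))))
  [11] S(S(S(S(add(S(add(SZ, Z)), add(SZ, mul(SZ, Z)))))))
  [12] S(S(S(S(S(add(add(SZ, Z), add(SZ, mul(SZ, Z))))))))
  [13] S(S(S(S(S(add(S(add(Z, Z)), add(SZ, mul(SZ, Z))))))))
  [14] S(S(S(S(S(S(add(add(Z, Z), add(SZ, mul(SZ, Z)))))))))
  [15] S(S(S(S(S(S(add(Z, add(SZ, mul(SZ, Z)))))))))
  [16] S(S(S(S(S(S(add(SZ, mul(SZ, Z))))))))
  [17] S(S(S(S(S(S(S(add(Z, mul(SZ, Z)))))))))
  [18] S(S(S(S(S(S(S(mul(SZ, Z))))))))
  [19] S(S(S(S(S(S(S(add(Z, mul(Z, Z)))))))))
  [20] S(S(S(S(S(S(S(mul(Z, Z))))))))
  [21] S^7(Z)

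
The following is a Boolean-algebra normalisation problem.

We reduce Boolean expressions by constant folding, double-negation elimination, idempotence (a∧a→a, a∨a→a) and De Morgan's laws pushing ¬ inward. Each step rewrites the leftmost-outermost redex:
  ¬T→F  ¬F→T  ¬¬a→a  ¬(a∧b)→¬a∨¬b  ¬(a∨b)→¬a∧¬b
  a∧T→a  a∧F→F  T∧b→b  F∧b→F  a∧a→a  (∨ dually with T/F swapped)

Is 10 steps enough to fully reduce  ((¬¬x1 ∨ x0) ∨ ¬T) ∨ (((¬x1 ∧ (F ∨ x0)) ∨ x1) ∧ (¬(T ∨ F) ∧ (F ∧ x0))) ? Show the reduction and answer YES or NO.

  start: ((¬¬x1 ∨ x0) ∨ ¬T) ∨ (((¬x1 ∧ (F ∨ x0)) ∨ x1) ∧ (¬(T ∨ F) ∧ (F ∧ x0)))
  step 1: ((x1 ∨ x0) ∨ ¬T) ∨ (((¬x1 ∧ (F ∨ x0)) ∨ x1) ∧ (¬(T ∨ F) ∧ (F ∧ x0)))
  step 2: ((x1 ∨ x0) ∨ F) ∨ (((¬x1 ∧ (F ∨ x0)) ∨ x1) ∧ (¬(T ∨ F) ∧ (F ∧ x0)))
  step 3: (x1 ∨ x0) ∨ (((¬x1 ∧ (F ∨ x0)) ∨ x1) ∧ (¬(T ∨ F) ∧ (F ∧ x0)))
  step 4: (x1 ∨ x0) ∨ (((¬x1 ∧ x0) ∨ x1) ∧ (¬(T ∨ F) ∧ (F ∧ x0)))
  step 5: (x1 ∨ x0) ∨ (((¬x1 ∧ x0) ∨ x1) ∧ ((¬T ∧ ¬F) ∧ (F ∧ x0)))
  step 6: (x1 ∨ x0) ∨ (((¬x1 ∧ x0) ∨ x1) ∧ ((F ∧ ¬F) ∧ (F ∧ x0)))
  step 7: (x1 ∨ x0) ∨ (((¬x1 ∧ x0) ∨ x1) ∧ (F ∧ (F ∧ x0)))
  step 8: (x1 ∨ x0) ∨ (((¬x1 ∧ x0) ∨ x1) ∧ F)
  step 9: (x1 ∨ x0) ∨ F
  step 10: x1 ∨ x0

Answer: YES — reaches normal form x1 ∨ x0 in 10 ≤ 10 steps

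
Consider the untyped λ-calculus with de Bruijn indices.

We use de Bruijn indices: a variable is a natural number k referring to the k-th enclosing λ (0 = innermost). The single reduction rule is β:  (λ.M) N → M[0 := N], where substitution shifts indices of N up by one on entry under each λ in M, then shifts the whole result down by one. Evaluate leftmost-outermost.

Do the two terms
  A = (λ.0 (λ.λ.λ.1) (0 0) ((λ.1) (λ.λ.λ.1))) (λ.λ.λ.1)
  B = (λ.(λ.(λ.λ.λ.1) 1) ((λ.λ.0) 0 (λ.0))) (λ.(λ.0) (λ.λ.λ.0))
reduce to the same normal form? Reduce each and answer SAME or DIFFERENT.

Term A:
  start: (λ.0 (λ.λ.λ.1) (0 0) ((λ.1) (λ.λ.λ.1))) (λ.λ.λ.1)
  [1] (λ.λ.λ.1) (λ.λ.λ.1) ((λ.λ.λ.1) (λ.λ.λ.1)) ((λ.λ.λ.λ.1) (λ.λ.λ.1))
  [2] (λ.λ.1) ((λ.λ.λ.1) (λ.λ.λ.1)) ((λ.λ.λ.λ.1) (λ.λ.λ.1))
  [3] (λ.(λ.λ.λ.1) (λ.λ.λ.1)) ((λ.λ.λ.λ.1) (λ.λ.λ.1))
  [4] (λ.λ.λ.1) (λ.λ.λ.1)
  [5] λ.λ.1

Term B:
  start: (λ.(λ.(λ.λ.λ.1) 1) ((λ.λ.0) 0 (λ.0))) (λ.(λ.0) (λ.λ.λ.0))
  [1] (λ.(λ.λ.λ.1) (λ.(λ.0) (λ.λ.λ.0))) ((λ.λ.0) (λ.(λ.0) (λ.λ.λ.0)) (λ.0))
  [2] (λ.λ.λ.1) (λ.(λ.0) (λ.λ.λ.0))
  [3] λ.λ.1

Answer: SAME — A ⇓ λ.λ.1, B ⇓ λ.λ.1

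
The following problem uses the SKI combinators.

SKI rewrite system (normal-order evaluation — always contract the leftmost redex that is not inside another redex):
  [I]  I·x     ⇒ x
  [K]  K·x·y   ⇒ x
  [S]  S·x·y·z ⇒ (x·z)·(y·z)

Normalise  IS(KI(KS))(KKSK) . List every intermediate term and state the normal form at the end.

  start: IS(KI(KS))(KKSK)
  →1  S(KI(KS))(KKSK)
  →2  SI(KKSK)
  →3  SI(KK)

Answer: normal form = SI(KK)  (in 3 steps)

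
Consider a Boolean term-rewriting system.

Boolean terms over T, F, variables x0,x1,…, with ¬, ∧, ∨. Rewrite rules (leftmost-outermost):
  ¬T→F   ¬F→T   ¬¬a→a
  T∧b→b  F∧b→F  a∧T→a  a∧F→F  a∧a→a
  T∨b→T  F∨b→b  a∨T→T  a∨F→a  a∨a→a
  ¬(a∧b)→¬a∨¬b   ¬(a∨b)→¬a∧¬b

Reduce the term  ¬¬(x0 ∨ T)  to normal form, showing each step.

  start: ¬¬(x0 ∨ T)
  step 1: x0 ∨ T
  step 2: T

Answer: normal form = T  (in 2 steps)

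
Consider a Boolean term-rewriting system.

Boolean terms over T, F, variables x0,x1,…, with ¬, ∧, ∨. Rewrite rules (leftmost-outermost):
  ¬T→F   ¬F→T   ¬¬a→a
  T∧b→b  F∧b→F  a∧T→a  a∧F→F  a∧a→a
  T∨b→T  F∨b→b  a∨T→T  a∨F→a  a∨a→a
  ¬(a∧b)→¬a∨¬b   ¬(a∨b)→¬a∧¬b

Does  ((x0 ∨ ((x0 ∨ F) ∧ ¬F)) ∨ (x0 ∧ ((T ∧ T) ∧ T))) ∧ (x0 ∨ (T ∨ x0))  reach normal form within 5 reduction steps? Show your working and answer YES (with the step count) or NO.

  start: ((x0 ∨ ((x0 ∨ F) ∧ ¬F)) ∨ (x0 ∧ ((T ∧ T) ∧ T))) ∧ (x0 ∨ (T ∨ x0))
  →1  ((x0 ∨ (x0 ∧ ¬F)) ∨ (x0 ∧ ((T ∧ T) ∧ T))) ∧ (x0 ∨ (T ∨ x0))
  →2  ((x0 ∨ (x0 ∧ T)) ∨ (x0 ∧ ((T ∧ T) ∧ T))) ∧ (x0 ∨ (T ∨ x0))
  →3  ((x0 ∨ x0) ∨ (x0 ∧ ((T ∧ T) ∧ T))) ∧ (x0 ∨ (T ∨ x0))
  →4  (x0 ∨ (x0 ∧ ((T ∧ T) ∧ T))) ∧ (x0 ∨ (T ∨ x0))
  →5  (x0 ∨ (x0 ∧ (T ∧ T))) ∧ (x0 ∨ (T ∨ x0))

Answer: NO — after 5 steps the term is (x0 ∨ (x0 ∧ (T ∧ T))) ∧ (x0 ∨ (T ∨ x0)), not yet normal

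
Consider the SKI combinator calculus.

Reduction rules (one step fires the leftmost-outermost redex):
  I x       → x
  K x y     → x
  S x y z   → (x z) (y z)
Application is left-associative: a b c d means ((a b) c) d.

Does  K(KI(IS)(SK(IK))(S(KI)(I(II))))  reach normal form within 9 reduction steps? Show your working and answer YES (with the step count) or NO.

  start: K(KI(IS)(SK(IK))(S(KI)(I(II))))
  [1] K(I(SK(IK))(S(KI)(I(II))))
  [2] K(SK(IK)(S(KI)(I(II))))
  [3] K(K(S(KI)(I(II)))(IK(S(KI)(I(II)))))
  [4] K(S(KI)(I(II)))
  [5] K(S(KI)(II))
  [6] K(S(KI)I)

Answer: YES — reaches normal form K(S(KI)I) in 6 ≤ 9 steps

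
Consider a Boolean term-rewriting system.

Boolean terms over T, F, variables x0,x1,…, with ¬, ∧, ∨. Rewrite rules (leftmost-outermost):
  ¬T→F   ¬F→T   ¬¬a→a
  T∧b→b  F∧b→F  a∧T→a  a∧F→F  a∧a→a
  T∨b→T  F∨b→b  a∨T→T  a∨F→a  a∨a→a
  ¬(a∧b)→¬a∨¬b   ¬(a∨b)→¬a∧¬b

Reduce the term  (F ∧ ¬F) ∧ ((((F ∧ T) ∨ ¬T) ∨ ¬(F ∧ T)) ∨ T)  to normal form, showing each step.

Answer: normal form = F  (in 2 steps)

Reduction:
  start: (F ∧ ¬F) ∧ ((((F ∧ T) ∨ ¬T) ∨ ¬(F ∧ T)) ∨ T)
  [1] F ∧ ((((F ∧ T) ∨ ¬T) ∨ ¬(F ∧ T)) ∨ T)
  [2] F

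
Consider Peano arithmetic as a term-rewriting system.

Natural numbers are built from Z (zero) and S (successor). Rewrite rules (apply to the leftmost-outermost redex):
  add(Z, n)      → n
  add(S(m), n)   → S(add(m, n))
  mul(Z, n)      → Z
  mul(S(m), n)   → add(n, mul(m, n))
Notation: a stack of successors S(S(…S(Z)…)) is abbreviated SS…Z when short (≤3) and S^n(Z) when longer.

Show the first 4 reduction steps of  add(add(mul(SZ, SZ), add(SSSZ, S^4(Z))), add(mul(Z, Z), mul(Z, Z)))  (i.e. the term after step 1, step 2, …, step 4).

  start: add(add(mul(SZ, SZ), add(SSSZ, S^4(Z))), add(mul(Z, Z), mul(Z, Z)))
  →1  add(add(add(SZ, mul(Z, SZ)), add(SSSZ, S^4(Z))), add(mul(Z, Z), mul(Z, Z)))
  →2  add(add(S(add(Z, mul(Z, SZ))), add(SSSZ, S^4(Z))), add(mul(Z, Z), mul(Z, Z)))
  →3  add(S(add(add(Z, mul(Z, SZ)), add(SSSZ, S^4(Z)))), add(mul(Z, Z), mul(Z, Z)))
  →4  S(add(add(add(Z, mul(Z, SZ)), add(SSSZ, S^4(Z))), add(mul(Z, Z), mul(Z, Z))))

Answer: after 4 steps: S(add(add(add(Z, mul(Z, SZ)), add(SSSZ, S^4(Z))), add(mul(Z, Z), mul(Z, Z))))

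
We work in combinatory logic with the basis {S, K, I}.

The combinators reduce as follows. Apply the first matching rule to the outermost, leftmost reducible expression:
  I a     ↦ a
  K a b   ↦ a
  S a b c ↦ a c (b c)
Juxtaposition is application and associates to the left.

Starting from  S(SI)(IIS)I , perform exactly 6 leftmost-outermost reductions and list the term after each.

Answer: after 6 steps: SI(IISI)

Derivation:
  start: S(SI)(IIS)I
  [1] SII(IISI)
  [2] I(IISI)(I(IISI))
  [3] IISI(I(IISI))
  [4] ISI(I(IISI))
  [5] SI(I(IISI))
  [6] SI(IISI)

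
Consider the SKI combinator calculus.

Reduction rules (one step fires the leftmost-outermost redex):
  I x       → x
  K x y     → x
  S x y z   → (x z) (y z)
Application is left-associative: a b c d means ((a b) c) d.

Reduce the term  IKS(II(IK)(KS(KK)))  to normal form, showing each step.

  start: IKS(II(IK)(KS(KK)))
  step 1: KS(II(IK)(KS(KK)))
  step 2: S

Answer: normal form = S  (in 2 steps)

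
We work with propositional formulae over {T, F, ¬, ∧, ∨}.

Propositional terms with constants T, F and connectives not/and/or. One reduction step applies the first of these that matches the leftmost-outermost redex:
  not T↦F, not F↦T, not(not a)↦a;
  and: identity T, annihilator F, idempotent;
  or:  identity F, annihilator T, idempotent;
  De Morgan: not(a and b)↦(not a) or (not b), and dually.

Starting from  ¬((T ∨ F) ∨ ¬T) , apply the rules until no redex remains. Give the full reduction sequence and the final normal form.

Answer: normal form = F  (in 5 steps)

Derivation:
  start: ¬((T ∨ F) ∨ ¬T)
  step 1: ¬(T ∨ F) ∧ ¬¬T
  step 2: (¬T ∧ ¬F) ∧ ¬¬T
  step 3: (F ∧ ¬F) ∧ ¬¬T
  step 4: F ∧ ¬¬T
  step 5: F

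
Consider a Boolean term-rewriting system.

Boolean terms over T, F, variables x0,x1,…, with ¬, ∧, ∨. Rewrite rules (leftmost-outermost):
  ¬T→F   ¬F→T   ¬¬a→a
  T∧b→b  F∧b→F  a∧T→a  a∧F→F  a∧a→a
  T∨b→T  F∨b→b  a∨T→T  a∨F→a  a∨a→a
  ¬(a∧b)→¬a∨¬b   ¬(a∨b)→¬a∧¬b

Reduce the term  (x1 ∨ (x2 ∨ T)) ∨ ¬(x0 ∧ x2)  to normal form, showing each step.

  start: (x1 ∨ (x2 ∨ T)) ∨ ¬(x0 ∧ x2)
  [1] (x1 ∨ T) ∨ ¬(x0 ∧ x2)
  [2] T ∨ ¬(x0 ∧ x2)
  [3] T

Answer: normal form = T  (in 3 steps)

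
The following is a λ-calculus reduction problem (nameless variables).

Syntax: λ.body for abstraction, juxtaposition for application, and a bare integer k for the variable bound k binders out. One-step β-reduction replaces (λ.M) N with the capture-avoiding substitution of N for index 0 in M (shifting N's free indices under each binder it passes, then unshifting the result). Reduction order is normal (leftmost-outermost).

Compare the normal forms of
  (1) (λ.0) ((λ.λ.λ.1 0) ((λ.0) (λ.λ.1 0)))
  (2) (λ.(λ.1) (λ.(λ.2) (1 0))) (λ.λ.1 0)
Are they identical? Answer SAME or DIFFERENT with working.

Term A:
  start: (λ.0) ((λ.λ.λ.1 0) ((λ.0) (λ.λ.1 0)))
  [1] (λ.λ.λ.1 0) ((λ.0) (λ.λ.1 0))
  [2] λ.λ.1 0

Term B:
  start: (λ.(λ.1) (λ.(λ.2) (1 0))) (λ.λ.1 0)
  [1] (λ.λ.λ.1 0) (λ.(λ.λ.λ.1 0) ((λ.λ.1 0) 0))
  [2] λ.λ.1 0

Answer: SAME — A ⇓ λ.λ.1 0, B ⇓ λ.λ.1 0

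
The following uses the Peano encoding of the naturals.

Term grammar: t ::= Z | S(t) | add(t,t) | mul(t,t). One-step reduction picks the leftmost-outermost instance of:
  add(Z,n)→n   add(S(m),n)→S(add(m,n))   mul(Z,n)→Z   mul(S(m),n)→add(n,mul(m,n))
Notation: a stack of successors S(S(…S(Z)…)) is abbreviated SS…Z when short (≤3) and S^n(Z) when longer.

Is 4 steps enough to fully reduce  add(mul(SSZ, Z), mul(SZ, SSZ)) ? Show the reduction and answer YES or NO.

  start: add(mul(SSZ, Z), mul(SZ, SSZ))
  [1] add(add(Z, mul(SZ, Z)), mul(SZ, SSZ))
  [2] add(mul(SZ, Z), mul(SZ, SSZ))
  [3] add(add(Z, mul(Z, Z)), mul(SZ, SSZ))
  [4] add(mul(Z, Z), mul(SZ, SSZ))

Answer: NO — after 4 steps the term is add(mul(Z, Z), mul(SZ, SSZ)), not yet normal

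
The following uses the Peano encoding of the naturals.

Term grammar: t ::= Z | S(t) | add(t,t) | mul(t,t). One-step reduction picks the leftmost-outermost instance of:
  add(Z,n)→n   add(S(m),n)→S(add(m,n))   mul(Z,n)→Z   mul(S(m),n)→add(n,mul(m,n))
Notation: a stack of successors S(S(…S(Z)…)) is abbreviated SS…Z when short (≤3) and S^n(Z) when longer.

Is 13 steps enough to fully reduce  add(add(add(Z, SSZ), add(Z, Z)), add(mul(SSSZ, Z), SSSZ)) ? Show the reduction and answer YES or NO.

Answer: NO — after 13 steps the term is S(S(add(add(Z, mul(Z, Z)), SSSZ))), not yet normal

Derivation:
  start: add(add(add(Z, SSZ), add(Z, Z)), add(mul(SSSZ, Z), SSSZ))
  →1  add(add(SSZ, add(Z, Z)), add(mul(SSSZ, Z), SSSZ))
  →2  add(S(add(SZ, add(Z, Z))), add(mul(SSSZ, Z), SSSZ))
  →3  S(add(add(SZ, add(Z, Z)), add(mul(SSSZ, Z), SSSZ)))
  →4  S(add(S(add(Z, add(Z, Z))), add(mul(SSSZ, Z), SSSZ)))
  →5  S(S(add(add(Z, add(Z, Z)), add(mul(SSSZ, Z), SSSZ))))
  →6  S(S(add(add(Z, Z), add(mul(SSSZ, Z), SSSZ))))
  →7  S(S(add(Z, add(mul(SSSZ, Z), SSSZ))))
  →8  S(S(add(mul(SSSZ, Z), SSSZ)))
  →9  S(S(add(add(Z, mul(SSZ, Z)), SSSZ)))
  →10  S(S(add(mul(SSZ, Z), SSSZ)))
  →11  S(S(add(add(Z, mul(SZ, Z)), SSSZ)))
  →12  S(S(add(mul(SZ, Z), SSSZ)))
  →13  S(S(add(add(Z, mul(Z, Z)), SSSZ)))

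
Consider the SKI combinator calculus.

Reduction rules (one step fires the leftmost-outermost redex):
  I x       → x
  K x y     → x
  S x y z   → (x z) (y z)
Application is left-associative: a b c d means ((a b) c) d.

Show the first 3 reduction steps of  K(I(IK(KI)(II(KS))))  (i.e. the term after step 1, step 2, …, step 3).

  start: K(I(IK(KI)(II(KS))))
  step 1: K(IK(KI)(II(KS)))
  step 2: K(K(KI)(II(KS)))
  step 3: K(KI)

Answer: after 3 steps: K(KI)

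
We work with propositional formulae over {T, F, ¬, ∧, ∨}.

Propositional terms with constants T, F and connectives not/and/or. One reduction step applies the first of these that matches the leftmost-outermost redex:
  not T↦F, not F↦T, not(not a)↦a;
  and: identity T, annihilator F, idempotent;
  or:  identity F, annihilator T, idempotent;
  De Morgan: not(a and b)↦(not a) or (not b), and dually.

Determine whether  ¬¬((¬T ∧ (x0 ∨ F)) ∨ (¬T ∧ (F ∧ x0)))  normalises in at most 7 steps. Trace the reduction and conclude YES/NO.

Answer: YES — reaches normal form F in 6 ≤ 7 steps

Reduction:
  start: ¬¬((¬T ∧ (x0 ∨ F)) ∨ (¬T ∧ (F ∧ x0)))
  [1] (¬T ∧ (x0 ∨ F)) ∨ (¬T ∧ (F ∧ x0))
  [2] (F ∧ (x0 ∨ F)) ∨ (¬T ∧ (F ∧ x0))
  [3] F ∨ (¬T ∧ (F ∧ x0))
  [4] ¬T ∧ (F ∧ x0)
  [5] F ∧ (F ∧ x0)
  [6] F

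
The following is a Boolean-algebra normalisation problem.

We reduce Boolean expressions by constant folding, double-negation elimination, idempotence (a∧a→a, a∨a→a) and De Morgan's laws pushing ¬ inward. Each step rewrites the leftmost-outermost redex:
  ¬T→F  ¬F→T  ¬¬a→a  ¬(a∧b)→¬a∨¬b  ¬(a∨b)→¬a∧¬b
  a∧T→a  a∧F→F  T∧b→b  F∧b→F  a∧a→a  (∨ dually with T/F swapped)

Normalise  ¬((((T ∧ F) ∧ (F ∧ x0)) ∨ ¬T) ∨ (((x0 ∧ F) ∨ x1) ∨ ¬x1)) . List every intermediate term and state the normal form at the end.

  start: ¬((((T ∧ F) ∧ (F ∧ x0)) ∨ ¬T) ∨ (((x0 ∧ F) ∨ x1) ∨ ¬x1))
  →1  ¬(((T ∧ F) ∧ (F ∧ x0)) ∨ ¬T) ∧ ¬(((x0 ∧ F) ∨ x1) ∨ ¬x1)
  →2  (¬((T ∧ F) ∧ (F ∧ x0)) ∧ ¬¬T) ∧ ¬(((x0 ∧ F) ∨ x1) ∨ ¬x1)
  →3  ((¬(T ∧ F) ∨ ¬(F ∧ x0)) ∧ ¬¬T) ∧ ¬(((x0 ∧ F) ∨ x1) ∨ ¬x1)
  →4  (((¬T ∨ ¬F) ∨ ¬(F ∧ x0)) ∧ ¬¬T) ∧ ¬(((x0 ∧ F) ∨ x1) ∨ ¬x1)
  →5  (((F ∨ ¬F) ∨ ¬(F ∧ x0)) ∧ ¬¬T) ∧ ¬(((x0 ∧ F) ∨ x1) ∨ ¬x1)
  →6  ((¬F ∨ ¬(F ∧ x0)) ∧ ¬¬T) ∧ ¬(((x0 ∧ F) ∨ x1) ∨ ¬x1)
  →7  ((T ∨ ¬(F ∧ x0)) ∧ ¬¬T) ∧ ¬(((x0 ∧ F) ∨ x1) ∨ ¬x1)
  →8  (T ∧ ¬¬T) ∧ ¬(((x0 ∧ F) ∨ x1) ∨ ¬x1)
  →9  ¬¬T ∧ ¬(((x0 ∧ F) ∨ x1) ∨ ¬x1)
  →10  T ∧ ¬(((x0 ∧ F) ∨ x1) ∨ ¬x1)
  →11  ¬(((x0 ∧ F) ∨ x1) ∨ ¬x1)
  →12  ¬((x0 ∧ F) ∨ x1) ∧ ¬¬x1
  →13  (¬(x0 ∧ F) ∧ ¬x1) ∧ ¬¬x1
  →14  ((¬x0 ∨ ¬F) ∧ ¬x1) ∧ ¬¬x1
  →15  ((¬x0 ∨ T) ∧ ¬x1) ∧ ¬¬x1
  →16  (T ∧ ¬x1) ∧ ¬¬x1
  →17  ¬x1 ∧ ¬¬x1
  →18  ¬x1 ∧ x1

Answer: normal form = ¬x1 ∧ x1  (in 18 steps)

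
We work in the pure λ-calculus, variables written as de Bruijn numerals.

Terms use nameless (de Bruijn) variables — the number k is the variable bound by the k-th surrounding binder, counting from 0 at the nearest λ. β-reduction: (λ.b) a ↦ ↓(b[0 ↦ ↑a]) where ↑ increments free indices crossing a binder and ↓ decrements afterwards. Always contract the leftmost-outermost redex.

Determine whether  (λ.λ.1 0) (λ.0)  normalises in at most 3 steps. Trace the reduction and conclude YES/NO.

  start: (λ.λ.1 0) (λ.0)
  [1] λ.(λ.0) 0
  [2] λ.0

Answer: YES — reaches normal form λ.0 in 2 ≤ 3 steps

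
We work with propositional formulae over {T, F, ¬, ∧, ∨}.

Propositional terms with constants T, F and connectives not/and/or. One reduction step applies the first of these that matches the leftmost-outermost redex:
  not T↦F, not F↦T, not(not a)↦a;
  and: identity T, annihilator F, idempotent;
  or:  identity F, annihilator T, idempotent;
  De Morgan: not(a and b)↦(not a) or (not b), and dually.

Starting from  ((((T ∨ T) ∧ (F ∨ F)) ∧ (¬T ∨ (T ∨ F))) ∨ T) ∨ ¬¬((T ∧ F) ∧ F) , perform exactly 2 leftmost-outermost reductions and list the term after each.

Answer: after 2 steps: T

Derivation:
  start: ((((T ∨ T) ∧ (F ∨ F)) ∧ (¬T ∨ (T ∨ F))) ∨ T) ∨ ¬¬((T ∧ F) ∧ F)
  [1] T ∨ ¬¬((T ∧ F) ∧ F)
  [2] T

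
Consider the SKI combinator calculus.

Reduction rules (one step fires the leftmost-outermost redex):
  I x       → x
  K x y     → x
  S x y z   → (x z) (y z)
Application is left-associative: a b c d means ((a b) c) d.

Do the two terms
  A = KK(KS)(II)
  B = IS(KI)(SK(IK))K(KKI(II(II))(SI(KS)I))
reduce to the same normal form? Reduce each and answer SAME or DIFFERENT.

Term A:
  start: KK(KS)(II)
  →1  K(II)
  →2  KI

Term B:
  start: IS(KI)(SK(IK))K(KKI(II(II))(SI(KS)I))
  →1  S(KI)(SK(IK))K(KKI(II(II))(SI(KS)I))
  →2  KIK(SK(IK)K)(KKI(II(II))(SI(KS)I))
  →3  I(SK(IK)K)(KKI(II(II))(SI(KS)I))
  →4  SK(IK)K(KKI(II(II))(SI(KS)I))
  →5  KK(IKK)(KKI(II(II))(SI(KS)I))
  →6  K(KKI(II(II))(SI(KS)I))
  →7  K(K(II(II))(SI(KS)I))
  →8  K(II(II))
  →9  K(I(II))
  →10  K(II)
  →11  KI

Answer: SAME — A ⇓ KI, B ⇓ KI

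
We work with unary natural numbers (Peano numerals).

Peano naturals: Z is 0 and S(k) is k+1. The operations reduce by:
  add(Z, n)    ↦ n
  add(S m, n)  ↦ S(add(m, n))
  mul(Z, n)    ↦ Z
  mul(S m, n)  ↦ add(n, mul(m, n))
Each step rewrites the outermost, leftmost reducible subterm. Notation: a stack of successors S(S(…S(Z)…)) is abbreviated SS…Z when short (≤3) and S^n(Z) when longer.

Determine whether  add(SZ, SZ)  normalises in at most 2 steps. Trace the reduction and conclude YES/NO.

Answer: YES — reaches normal form SSZ in 2 ≤ 2 steps

Working:
  start: add(SZ, SZ)
  step 1: S(add(Z, SZ))
  step 2: SSZ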